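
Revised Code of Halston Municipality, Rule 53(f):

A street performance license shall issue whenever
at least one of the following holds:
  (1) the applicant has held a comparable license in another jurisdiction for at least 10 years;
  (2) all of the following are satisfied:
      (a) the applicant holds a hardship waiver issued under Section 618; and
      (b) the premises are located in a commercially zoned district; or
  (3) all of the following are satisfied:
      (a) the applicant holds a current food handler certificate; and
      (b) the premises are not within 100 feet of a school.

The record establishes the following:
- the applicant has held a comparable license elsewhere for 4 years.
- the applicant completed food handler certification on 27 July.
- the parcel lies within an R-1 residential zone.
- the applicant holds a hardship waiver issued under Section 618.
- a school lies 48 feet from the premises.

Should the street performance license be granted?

(1) prior license ≥ 10 yr — not satisfied.
(a) hardship waiver — holds.
(b) commercially zoned — not met.
(2): T AND F → false.
(a) food handler cert. — met.
(b) ≥100 ft from school — not met.
(3) = T AND F = false.
Overall: F OR F OR F → false.

No — denied.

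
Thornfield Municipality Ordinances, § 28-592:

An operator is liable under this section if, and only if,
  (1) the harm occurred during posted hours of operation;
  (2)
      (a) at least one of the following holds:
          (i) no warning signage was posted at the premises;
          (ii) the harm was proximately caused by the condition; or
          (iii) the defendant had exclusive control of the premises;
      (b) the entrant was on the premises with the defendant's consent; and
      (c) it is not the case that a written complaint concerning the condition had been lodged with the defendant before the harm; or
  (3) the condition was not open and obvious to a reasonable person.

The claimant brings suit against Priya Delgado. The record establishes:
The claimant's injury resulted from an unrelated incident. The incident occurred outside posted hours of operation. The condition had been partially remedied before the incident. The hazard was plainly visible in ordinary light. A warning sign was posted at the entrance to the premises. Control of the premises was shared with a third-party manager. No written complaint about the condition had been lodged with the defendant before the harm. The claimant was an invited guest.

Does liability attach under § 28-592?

(1) during posted hours — fails.
(i) no signage posted — fails.
(ii) proximate cause — not met.
(iii) exclusive control — not satisfied.
(a): F OR F OR F → false.
(b) consent to enter — satisfied.
(c) not (complaint lodged) — met.
So (2) is not satisfied (F AND T AND T).
(3) not open/obvious — fails.
Overall = F OR F OR F = false.

No — not liable.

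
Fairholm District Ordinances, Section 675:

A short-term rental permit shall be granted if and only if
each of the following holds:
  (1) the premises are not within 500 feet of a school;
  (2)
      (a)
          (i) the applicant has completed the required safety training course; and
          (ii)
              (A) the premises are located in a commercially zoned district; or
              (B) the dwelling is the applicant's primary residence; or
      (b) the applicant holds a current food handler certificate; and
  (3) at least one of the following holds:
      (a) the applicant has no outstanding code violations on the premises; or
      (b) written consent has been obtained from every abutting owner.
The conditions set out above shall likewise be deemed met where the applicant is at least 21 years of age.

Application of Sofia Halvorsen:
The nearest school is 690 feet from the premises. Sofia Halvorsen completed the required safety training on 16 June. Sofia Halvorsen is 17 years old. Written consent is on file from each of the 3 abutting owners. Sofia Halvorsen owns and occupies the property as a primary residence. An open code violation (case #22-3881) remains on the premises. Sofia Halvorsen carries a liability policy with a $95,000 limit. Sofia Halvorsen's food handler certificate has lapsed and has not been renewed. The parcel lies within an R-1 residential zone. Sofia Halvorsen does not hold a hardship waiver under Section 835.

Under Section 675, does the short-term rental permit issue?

(1) ≥500 ft from school — met.
(i) safety training — satisfied.
(A) commercially zoned — not met.
(B) primary residence — satisfied.
(ii): F OR T → true.
(a): T AND T → true.
(b) food handler cert. — not satisfied.
So (2) is satisfied (T OR F).
(a) no code violations — not met.
(b) all abutters consent — met.
(3) = F OR T = true.
Overall: T AND T AND T → true.
Exception (age ≥ 21) — not satisfied.
Result: main true OR exception false → true.

Yes — granted.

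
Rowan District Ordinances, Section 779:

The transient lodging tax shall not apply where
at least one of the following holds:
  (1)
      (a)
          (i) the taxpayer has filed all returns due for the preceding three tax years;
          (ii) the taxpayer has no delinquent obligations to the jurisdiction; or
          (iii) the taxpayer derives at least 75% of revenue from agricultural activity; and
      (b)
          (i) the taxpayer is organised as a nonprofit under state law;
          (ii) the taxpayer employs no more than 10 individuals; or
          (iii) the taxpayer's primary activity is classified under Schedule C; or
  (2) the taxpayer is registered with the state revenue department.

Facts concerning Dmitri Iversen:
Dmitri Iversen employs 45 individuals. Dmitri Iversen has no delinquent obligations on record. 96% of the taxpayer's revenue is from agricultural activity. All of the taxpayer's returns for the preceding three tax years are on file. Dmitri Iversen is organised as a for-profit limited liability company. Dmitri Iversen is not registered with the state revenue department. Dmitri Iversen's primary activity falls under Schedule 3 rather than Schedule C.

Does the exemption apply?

(i) returns current — satisfied.
(ii) no delinquency — met.
(iii) ≥75% agricultural — met.
(a) = T OR T OR T = true.
(i) nonprofit — fails.
(ii) ≤ 10 employees — not met.
(iii) Schedule C activity — not satisfied.
(b): F OR F OR F → false.
So (1) is not satisfied (T AND F).
(2) state-registered — not met.
Overall = F OR F = false.

No — not exempt.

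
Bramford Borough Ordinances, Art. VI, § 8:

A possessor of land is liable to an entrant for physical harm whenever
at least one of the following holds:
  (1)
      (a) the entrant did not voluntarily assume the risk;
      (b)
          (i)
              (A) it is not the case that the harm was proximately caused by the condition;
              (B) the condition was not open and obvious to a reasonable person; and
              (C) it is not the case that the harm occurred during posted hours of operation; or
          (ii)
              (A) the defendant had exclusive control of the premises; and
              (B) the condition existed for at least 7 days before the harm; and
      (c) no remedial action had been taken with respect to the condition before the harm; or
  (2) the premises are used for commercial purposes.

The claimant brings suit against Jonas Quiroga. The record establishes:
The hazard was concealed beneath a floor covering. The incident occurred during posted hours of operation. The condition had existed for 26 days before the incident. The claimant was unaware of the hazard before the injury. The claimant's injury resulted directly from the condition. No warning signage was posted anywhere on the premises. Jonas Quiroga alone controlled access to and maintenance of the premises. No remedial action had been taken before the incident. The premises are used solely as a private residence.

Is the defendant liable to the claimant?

Yes — liable.

(a) no assumed risk — holds.
(A) not (proximate cause) — not satisfied.
(B) not open/obvious — met.
(C) not (during posted hours) — fails.
(i): F AND T AND F → false.
(A) exclusive control — satisfied.
(B) condition ≥7 days old — met.
So (ii) is satisfied (T AND T).
(b) = F OR T = true.
(c) no remedial action — satisfied.
So (1) is satisfied (T AND T AND T).
(2) commercial use — not met.
Overall: T OR F → true.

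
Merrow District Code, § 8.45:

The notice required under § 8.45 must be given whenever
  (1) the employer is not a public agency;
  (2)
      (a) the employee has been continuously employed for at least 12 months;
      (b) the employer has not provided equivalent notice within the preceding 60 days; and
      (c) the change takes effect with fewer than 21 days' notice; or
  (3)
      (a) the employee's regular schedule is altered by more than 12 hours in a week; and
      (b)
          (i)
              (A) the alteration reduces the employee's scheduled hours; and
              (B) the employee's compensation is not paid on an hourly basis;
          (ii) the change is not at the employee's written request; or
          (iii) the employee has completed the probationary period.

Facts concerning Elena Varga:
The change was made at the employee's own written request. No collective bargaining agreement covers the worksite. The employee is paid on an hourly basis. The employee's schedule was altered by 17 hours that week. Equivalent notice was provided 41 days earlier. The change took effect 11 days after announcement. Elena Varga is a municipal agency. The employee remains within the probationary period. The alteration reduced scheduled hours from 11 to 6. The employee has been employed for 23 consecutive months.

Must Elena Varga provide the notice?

No — not required.

(1) not (public agency) — not satisfied.
(a) tenure ≥ 12 mo. — holds.
(b) no recent notice — not satisfied.
(c) < 21 days' notice — holds.
(2): T AND F AND T → false.
(a) schedule shift > 12h — met.
(A) hours reduced — satisfied.
(B) not (hourly-paid) — not met.
(i): T AND F → false.
(ii) not employee-requested — fails.
(iii) past probation — fails.
(b) = F OR F OR F = false.
(3): T AND F → false.
Overall = F OR F OR F = false.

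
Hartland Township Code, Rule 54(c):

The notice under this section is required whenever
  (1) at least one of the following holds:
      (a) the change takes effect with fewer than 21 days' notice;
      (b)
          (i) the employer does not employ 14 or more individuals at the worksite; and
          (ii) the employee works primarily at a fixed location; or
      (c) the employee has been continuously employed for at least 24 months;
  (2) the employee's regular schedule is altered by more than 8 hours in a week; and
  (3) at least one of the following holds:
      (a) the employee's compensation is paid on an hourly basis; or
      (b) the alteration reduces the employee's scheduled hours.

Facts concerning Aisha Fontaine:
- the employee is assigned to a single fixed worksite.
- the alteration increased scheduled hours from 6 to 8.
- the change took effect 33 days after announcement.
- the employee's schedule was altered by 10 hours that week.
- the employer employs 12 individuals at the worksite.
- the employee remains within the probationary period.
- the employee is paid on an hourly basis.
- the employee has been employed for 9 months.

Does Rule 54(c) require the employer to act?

Yes — required.

(a) < 21 days' notice — not satisfied.
(i) not (≥ 14 at site) — satisfied.
(ii) fixed location — satisfied.
So (b) is satisfied (T AND T).
(c) tenure ≥ 24 mo. — not met.
(1) = F OR T OR F = true.
(2) schedule shift > 8h — holds.
(a) hourly-paid — holds.
(b) hours reduced — fails.
(3): T OR F → true.
Overall: T AND T AND T → true.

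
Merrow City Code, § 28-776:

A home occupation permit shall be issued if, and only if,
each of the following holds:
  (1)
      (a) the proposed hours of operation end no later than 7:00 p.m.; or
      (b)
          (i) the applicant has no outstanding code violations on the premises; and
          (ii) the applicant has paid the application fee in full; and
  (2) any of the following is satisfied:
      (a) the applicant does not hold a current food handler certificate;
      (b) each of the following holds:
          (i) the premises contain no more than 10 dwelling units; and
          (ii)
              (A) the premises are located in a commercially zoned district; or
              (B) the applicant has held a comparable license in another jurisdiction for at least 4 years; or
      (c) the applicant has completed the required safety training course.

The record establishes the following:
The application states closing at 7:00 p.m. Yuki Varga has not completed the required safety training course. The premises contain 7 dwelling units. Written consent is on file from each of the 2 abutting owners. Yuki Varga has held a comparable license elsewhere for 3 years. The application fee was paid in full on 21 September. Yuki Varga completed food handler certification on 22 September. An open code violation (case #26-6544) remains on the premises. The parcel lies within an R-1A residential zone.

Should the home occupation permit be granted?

(a) closes by 7 p.m. — holds.
(i) no code violations — not met.
(ii) fee paid — holds.
(b): F AND T → false.
(1): T OR F → true.
(a) not (food handler cert.) — not satisfied.
(i) ≤ 10 units — holds.
(A) commercially zoned — not satisfied.
(B) prior license ≥ 4 yr — not satisfied.
So (ii) is not satisfied (F OR F).
(b): T AND F → false.
(c) safety training — fails.
(2): F OR F OR F → false.
Overall: T AND F → false.

No — denied.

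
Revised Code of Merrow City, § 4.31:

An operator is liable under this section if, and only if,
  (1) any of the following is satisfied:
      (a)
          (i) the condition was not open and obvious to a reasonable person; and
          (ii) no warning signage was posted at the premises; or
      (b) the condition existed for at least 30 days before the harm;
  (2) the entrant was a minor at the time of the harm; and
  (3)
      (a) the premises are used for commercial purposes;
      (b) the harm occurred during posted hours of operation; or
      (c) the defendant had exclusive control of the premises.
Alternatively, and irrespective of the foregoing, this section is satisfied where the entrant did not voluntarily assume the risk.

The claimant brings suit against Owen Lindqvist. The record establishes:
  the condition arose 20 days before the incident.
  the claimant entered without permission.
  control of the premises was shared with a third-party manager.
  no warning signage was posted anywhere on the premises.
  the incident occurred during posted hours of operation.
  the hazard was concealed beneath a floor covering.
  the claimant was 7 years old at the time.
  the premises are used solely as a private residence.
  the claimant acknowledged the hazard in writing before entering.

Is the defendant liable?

Yes — liable.

(i) not open/obvious — holds.
(ii) no signage posted — satisfied.
So (a) is satisfied (T AND T).
(b) condition ≥30 days old — fails.
(1): T OR F → true.
(2) entrant a minor — met.
(a) commercial use — fails.
(b) during posted hours — holds.
(c) exclusive control — not satisfied.
(3): F OR T OR F → true.
Overall = T AND T AND T = true.
Exception (no assumed risk) — not satisfied.
Result: main true OR exception false → true.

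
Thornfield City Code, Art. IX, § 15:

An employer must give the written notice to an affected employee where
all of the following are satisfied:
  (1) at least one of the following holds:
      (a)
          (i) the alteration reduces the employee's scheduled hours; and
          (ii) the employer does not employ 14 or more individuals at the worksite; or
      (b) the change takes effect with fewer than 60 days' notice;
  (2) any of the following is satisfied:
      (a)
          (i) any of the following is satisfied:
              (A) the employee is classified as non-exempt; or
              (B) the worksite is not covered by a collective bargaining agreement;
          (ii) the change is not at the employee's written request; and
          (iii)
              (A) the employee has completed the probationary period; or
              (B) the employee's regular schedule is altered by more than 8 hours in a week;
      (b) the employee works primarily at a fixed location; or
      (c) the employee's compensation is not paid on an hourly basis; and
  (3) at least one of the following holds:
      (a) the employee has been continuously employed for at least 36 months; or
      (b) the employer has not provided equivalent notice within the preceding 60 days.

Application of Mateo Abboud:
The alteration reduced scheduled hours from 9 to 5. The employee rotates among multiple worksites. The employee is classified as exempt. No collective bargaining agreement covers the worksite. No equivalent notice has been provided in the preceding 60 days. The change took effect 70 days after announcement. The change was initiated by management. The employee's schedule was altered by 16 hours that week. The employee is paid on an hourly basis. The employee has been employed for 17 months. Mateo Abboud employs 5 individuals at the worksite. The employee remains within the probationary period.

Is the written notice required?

Yes — required.

(i) hours reduced — holds.
(ii) not (≥ 14 at site) — satisfied.
(a): T AND T → true.
(b) < 60 days' notice — not met.
So (1) is satisfied (T OR F).
(A) non-exempt — fails.
(B) no CBA — satisfied.
So (i) is satisfied (F OR T).
(ii) not employee-requested — met.
(A) past probation — not met.
(B) schedule shift > 8h — holds.
(iii) = F OR T = true.
(a): T AND T AND T → true.
(b) fixed location — not met.
(c) not (hourly-paid) — fails.
(2) = T OR F OR F = true.
(a) tenure ≥ 36 mo. — not satisfied.
(b) no recent notice — holds.
(3): F OR T → true.
Overall: T AND T AND T → true.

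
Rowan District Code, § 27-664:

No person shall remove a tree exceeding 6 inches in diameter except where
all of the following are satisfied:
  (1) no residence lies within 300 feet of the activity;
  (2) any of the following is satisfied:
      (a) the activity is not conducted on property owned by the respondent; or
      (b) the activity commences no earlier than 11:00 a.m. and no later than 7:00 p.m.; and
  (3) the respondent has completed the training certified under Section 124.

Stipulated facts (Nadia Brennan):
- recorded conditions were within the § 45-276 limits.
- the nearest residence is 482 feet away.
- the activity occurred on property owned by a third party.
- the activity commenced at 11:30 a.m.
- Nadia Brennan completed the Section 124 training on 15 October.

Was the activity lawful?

Yes — lawful.

(1) no residence in 300 ft — holds.
(a) not (own property) — met.
(b) start within hours — satisfied.
(2) = T OR T = true.
(3) training certified — met.
Overall = T AND T AND T = true.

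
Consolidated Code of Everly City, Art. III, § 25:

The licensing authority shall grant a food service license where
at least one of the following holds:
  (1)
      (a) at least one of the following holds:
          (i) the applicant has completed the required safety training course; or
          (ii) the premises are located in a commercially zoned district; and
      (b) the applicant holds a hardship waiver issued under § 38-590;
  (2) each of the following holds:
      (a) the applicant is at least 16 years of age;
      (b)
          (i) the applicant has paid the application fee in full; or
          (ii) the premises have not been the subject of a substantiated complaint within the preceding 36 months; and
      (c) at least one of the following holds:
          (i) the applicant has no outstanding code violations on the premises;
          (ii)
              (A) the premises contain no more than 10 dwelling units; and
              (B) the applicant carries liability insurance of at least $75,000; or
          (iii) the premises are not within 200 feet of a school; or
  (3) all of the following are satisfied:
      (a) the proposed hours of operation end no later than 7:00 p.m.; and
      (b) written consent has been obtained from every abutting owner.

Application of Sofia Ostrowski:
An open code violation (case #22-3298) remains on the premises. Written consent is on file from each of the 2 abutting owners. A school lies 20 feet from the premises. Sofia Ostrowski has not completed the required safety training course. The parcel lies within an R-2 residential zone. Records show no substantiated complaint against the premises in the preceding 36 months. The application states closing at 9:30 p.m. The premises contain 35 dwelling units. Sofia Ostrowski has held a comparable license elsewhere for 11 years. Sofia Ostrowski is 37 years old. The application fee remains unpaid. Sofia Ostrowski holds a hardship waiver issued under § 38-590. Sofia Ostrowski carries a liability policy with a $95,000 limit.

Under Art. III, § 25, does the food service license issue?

(i) safety training — not satisfied.
(ii) commercially zoned — not met.
So (a) is not satisfied (F OR F).
(b) hardship waiver — met.
So (1) is not satisfied (F AND T).
(a) age ≥ 16 — satisfied.
(i) fee paid — not satisfied.
(ii) no complaint in 36 mo. — met.
So (b) is satisfied (F OR T).
(i) no code violations — not met.
(A) ≤ 10 units — not met.
(B) insurance ≥ $75,000 — holds.
So (ii) is not satisfied (F AND T).
(iii) ≥200 ft from school — fails.
So (c) is not satisfied (F OR F OR F).
(2): T AND T AND F → false.
(a) closes by 7 p.m. — not met.
(b) all abutters consent — satisfied.
(3) = F AND T = false.
Overall = F OR F OR F = false.

No — denied.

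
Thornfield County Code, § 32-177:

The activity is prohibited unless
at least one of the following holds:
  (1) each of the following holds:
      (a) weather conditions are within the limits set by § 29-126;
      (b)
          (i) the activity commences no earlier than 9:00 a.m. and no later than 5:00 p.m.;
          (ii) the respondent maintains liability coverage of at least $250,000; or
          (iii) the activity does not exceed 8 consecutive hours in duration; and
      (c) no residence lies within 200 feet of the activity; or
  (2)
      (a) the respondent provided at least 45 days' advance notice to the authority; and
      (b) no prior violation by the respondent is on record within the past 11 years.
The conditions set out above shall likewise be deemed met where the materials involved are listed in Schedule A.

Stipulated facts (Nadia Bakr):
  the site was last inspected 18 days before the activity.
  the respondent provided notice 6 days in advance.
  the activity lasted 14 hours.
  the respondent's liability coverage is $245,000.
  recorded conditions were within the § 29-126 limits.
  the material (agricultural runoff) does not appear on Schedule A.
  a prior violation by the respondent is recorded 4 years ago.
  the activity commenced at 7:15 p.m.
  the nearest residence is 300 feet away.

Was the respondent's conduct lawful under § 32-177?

(a) weather ok — met.
(i) start within hours — not met.
(ii) coverage ≥ $250,000 — not met.
(iii) ≤ 8 hrs duration — fails.
(b) = F OR F OR F = false.
(c) no residence in 200 ft — holds.
So (1) is not satisfied (T AND F AND T).
(a) ≥45 days' notice — fails.
(b) no prior violation — fails.
(2): F AND F → false.
Overall: F OR F → false.
Exception (Schedule A material) — not satisfied.
Result: main false OR exception false → false.

No — unlawful.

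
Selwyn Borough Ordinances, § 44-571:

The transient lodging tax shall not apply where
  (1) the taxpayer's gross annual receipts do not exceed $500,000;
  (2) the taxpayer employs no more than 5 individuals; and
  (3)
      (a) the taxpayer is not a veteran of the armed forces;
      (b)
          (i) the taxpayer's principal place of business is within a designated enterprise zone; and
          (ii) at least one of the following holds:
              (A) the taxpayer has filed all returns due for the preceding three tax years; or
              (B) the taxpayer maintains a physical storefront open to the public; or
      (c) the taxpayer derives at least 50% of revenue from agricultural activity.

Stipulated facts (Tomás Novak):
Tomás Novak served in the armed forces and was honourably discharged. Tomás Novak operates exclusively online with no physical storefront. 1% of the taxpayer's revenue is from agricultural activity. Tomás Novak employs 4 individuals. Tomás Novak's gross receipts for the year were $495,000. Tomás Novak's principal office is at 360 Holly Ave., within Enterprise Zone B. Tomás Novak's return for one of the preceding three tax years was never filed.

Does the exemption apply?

(1) receipts ≤ $500,000 — met.
(2) ≤ 5 employees — satisfied.
(a) not (veteran) — fails.
(i) in enterprise zone — met.
(A) returns current — not met.
(B) has storefront — not satisfied.
(ii): F OR F → false.
So (b) is not satisfied (T AND F).
(c) ≥50% agricultural — not satisfied.
(3): F OR F OR F → false.
So Overall is not satisfied (T AND T AND F).

No — not exempt.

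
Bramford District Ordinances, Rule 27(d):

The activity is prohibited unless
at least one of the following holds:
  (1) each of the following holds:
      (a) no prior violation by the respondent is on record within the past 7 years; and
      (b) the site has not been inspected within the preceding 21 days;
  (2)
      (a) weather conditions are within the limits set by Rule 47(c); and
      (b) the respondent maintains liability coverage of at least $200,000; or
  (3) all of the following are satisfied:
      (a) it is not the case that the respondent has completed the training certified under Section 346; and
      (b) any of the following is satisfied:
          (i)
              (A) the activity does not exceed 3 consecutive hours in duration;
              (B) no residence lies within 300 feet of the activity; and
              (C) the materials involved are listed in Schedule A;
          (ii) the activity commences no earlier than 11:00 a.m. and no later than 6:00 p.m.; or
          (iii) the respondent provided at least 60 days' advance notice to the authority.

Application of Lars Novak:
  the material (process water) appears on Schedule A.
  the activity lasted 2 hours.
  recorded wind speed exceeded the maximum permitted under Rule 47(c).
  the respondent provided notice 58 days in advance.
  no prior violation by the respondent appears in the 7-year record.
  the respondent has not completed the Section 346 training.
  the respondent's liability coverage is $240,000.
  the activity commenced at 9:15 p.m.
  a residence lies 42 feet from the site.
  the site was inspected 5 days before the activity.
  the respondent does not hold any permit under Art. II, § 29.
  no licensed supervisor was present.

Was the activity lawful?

No — unlawful.

(a) no prior violation — met.
(b) not (site inspected) — fails.
(1) = T AND F = false.
(a) weather ok — not met.
(b) coverage ≥ $200,000 — met.
(2) = F AND T = false.
(a) not (training certified) — met.
(A) ≤ 3 hrs duration — holds.
(B) no residence in 300 ft — not satisfied.
(C) Schedule A material — satisfied.
(i) = T AND F AND T = false.
(ii) start within hours — fails.
(iii) ≥60 days' notice — fails.
So (b) is not satisfied (F OR F OR F).
(3) = T AND F = false.
So Overall is not satisfied (F OR F OR F).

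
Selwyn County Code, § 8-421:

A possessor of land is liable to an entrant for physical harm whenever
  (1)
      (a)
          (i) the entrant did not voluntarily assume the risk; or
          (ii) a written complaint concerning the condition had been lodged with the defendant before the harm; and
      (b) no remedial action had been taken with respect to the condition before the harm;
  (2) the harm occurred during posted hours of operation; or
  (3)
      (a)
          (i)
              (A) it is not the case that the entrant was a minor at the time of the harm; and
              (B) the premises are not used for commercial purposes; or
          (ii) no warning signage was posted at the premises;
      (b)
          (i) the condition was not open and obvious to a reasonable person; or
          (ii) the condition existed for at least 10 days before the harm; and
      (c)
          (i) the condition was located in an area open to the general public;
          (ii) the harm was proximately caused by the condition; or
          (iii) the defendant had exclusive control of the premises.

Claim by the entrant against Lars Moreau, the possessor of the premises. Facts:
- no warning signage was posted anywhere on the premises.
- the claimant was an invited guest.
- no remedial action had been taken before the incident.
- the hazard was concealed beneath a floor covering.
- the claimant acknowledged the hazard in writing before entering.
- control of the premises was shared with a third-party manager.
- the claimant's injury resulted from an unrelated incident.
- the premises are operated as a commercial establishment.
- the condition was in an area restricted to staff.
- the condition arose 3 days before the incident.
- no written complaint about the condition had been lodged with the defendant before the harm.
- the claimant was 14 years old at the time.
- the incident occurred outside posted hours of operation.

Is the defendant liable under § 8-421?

(i) no assumed risk — not met.
(ii) complaint lodged — fails.
(a): F OR F → false.
(b) no remedial action — satisfied.
So (1) is not satisfied (F AND T).
(2) during posted hours — not met.
(A) not (entrant a minor) — not met.
(B) not (commercial use) — not met.
So (i) is not satisfied (F AND F).
(ii) no signage posted — satisfied.
(a) = F OR T = true.
(i) not open/obvious — satisfied.
(ii) condition ≥10 days old — not met.
So (b) is satisfied (T OR F).
(i) public area — not met.
(ii) proximate cause — fails.
(iii) exclusive control — not met.
(c): F OR F OR F → false.
(3) = T AND T AND F = false.
Overall = F OR F OR F = false.

No — not liable.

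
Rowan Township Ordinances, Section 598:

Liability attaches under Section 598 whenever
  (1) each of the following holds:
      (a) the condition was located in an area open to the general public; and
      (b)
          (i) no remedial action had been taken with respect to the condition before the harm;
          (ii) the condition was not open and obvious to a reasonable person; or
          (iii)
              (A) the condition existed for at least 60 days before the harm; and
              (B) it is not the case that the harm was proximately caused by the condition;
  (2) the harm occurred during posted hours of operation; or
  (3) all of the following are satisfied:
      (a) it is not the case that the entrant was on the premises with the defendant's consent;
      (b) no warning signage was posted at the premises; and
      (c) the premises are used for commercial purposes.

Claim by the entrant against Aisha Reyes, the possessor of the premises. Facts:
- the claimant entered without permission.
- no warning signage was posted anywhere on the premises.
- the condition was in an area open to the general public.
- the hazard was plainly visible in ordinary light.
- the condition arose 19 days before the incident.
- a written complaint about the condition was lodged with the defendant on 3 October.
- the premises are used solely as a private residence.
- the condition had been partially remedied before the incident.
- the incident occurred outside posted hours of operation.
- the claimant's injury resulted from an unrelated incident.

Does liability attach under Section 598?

No — not liable.

(a) public area — satisfied.
(i) no remedial action — fails.
(ii) not open/obvious — fails.
(A) condition ≥60 days old — fails.
(B) not (proximate cause) — satisfied.
(iii): F AND T → false.
(b): F OR F OR F → false.
So (1) is not satisfied (T AND F).
(2) during posted hours — not satisfied.
(a) not (consent to enter) — satisfied.
(b) no signage posted — holds.
(c) commercial use — fails.
(3): T AND T AND F → false.
Overall: F OR F OR F → false.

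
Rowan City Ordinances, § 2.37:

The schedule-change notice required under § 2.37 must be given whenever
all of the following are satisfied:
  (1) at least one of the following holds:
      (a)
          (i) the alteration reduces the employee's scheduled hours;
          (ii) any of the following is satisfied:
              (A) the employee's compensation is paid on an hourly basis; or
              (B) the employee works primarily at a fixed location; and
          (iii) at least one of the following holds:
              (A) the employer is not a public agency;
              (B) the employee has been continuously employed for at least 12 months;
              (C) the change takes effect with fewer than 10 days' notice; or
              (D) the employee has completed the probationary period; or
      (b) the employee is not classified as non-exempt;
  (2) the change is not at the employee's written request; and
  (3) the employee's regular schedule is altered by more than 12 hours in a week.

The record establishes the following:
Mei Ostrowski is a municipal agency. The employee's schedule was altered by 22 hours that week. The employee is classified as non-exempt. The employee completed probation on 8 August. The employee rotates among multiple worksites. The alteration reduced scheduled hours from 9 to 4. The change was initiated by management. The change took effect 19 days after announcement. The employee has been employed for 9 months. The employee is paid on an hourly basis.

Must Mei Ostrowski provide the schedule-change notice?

(i) hours reduced — holds.
(A) hourly-paid — satisfied.
(B) fixed location — fails.
(ii): T OR F → true.
(A) not (public agency) — not satisfied.
(B) tenure ≥ 12 mo. — fails.
(C) < 10 days' notice — not satisfied.
(D) past probation — met.
(iii) = F OR F OR F OR T = true.
So (a) is satisfied (T AND T AND T).
(b) not (non-exempt) — not satisfied.
So (1) is satisfied (T OR F).
(2) not employee-requested — satisfied.
(3) schedule shift > 12h — satisfied.
Overall = T AND T AND T = true.

Yes — required.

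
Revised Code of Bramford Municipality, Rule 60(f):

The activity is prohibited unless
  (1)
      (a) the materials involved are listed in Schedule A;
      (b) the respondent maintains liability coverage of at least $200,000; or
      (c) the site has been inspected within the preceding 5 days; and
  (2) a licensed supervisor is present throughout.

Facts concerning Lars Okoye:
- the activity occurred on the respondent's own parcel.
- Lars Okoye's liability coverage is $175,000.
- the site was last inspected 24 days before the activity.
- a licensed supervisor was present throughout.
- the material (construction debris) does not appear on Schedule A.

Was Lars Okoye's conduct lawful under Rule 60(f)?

No — unlawful.

(a) Schedule A material — not met.
(b) coverage ≥ $200,000 — not satisfied.
(c) site inspected — not met.
So (1) is not satisfied (F OR F OR F).
(2) supervisor present — met.
So Overall is not satisfied (F AND T).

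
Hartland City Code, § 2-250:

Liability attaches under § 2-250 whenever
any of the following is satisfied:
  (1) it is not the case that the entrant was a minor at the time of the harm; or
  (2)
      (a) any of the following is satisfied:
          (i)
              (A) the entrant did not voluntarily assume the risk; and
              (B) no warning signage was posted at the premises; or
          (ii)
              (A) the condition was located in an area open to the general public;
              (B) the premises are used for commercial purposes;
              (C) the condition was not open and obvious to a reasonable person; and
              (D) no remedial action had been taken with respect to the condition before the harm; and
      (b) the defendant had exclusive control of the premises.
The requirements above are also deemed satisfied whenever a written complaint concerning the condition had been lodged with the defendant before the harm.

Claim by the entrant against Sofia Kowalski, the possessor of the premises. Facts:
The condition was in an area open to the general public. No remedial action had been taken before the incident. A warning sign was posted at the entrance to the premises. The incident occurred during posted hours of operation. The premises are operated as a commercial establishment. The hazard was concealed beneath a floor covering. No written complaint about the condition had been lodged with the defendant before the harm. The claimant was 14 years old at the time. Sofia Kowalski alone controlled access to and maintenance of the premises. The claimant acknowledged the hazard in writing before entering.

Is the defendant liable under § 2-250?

(1) not (entrant a minor) — fails.
(A) no assumed risk — fails.
(B) no signage posted — not met.
(i): F AND F → false.
(A) public area — met.
(B) commercial use — satisfied.
(C) not open/obvious — satisfied.
(D) no remedial action — holds.
(ii) = T AND T AND T AND T = true.
So (a) is satisfied (F OR T).
(b) exclusive control — met.
(2) = T AND T = true.
Overall = F OR T = true.
Exception (complaint lodged) — not satisfied.
Result: main true OR exception false → true.

Yes — liable.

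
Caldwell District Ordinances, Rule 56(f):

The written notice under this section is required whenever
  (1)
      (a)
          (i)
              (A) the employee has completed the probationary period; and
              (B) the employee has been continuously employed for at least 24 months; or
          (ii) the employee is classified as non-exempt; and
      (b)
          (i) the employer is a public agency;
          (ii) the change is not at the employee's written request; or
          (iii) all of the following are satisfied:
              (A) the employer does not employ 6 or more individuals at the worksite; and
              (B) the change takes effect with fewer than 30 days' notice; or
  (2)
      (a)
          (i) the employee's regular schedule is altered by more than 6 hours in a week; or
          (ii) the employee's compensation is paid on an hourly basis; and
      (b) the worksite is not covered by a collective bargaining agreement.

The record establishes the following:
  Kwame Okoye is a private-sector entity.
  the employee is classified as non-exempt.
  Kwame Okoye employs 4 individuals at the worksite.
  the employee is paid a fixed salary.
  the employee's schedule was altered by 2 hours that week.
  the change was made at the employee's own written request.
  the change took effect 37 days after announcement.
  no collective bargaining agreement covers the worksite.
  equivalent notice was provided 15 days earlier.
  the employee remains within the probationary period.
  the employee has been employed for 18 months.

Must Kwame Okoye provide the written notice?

(A) past probation — fails.
(B) tenure ≥ 24 mo. — not satisfied.
(i) = F AND F = false.
(ii) non-exempt — holds.
(a) = F OR T = true.
(i) public agency — not met.
(ii) not employee-requested — fails.
(A) not (≥ 6 at site) — satisfied.
(B) < 30 days' notice — fails.
(iii): T AND F → false.
So (b) is not satisfied (F OR F OR F).
(1): T AND F → false.
(i) schedule shift > 6h — fails.
(ii) hourly-paid — fails.
So (a) is not satisfied (F OR F).
(b) no CBA — holds.
(2): F AND T → false.
Overall: F OR F → false.

No — not required.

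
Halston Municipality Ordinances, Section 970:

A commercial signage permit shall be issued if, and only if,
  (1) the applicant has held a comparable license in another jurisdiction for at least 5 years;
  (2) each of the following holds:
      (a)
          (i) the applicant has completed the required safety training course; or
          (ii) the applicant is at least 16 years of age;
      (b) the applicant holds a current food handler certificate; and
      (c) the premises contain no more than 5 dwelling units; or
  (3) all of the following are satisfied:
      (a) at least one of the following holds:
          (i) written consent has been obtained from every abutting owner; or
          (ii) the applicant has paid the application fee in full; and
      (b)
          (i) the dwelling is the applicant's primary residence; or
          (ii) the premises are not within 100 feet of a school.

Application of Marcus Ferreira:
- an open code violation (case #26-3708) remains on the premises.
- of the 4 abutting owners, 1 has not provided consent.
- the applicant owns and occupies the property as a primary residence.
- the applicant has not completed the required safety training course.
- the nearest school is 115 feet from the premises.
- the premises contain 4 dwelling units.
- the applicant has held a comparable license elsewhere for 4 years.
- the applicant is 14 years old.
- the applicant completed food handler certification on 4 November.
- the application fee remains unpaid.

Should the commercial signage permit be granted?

(1) prior license ≥ 5 yr — not met.
(i) safety training — fails.
(ii) age ≥ 16 — fails.
(a): F OR F → false.
(b) food handler cert. — holds.
(c) ≤ 5 units — holds.
(2) = F AND T AND T = false.
(i) all abutters consent — fails.
(ii) fee paid — not met.
(a): F OR F → false.
(i) primary residence — holds.
(ii) ≥100 ft from school — holds.
So (b) is satisfied (T OR T).
So (3) is not satisfied (F AND T).
Overall: F OR F OR F → false.

No — denied.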